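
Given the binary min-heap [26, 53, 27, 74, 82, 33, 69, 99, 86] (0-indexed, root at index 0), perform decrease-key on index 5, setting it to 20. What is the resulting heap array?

[20, 53, 26, 74, 82, 27, 69, 99, 86]

set index 5 from 33 to 20 → [26, 53, 27, 74, 82, 20, 69, 99, 86]
20 < parent 27 at index 2, swap → [26, 53, 20, 74, 82, 27, 69, 99, 86]
20 < parent 26 at index 0, swap → [20, 53, 26, 74, 82, 27, 69, 99, 86]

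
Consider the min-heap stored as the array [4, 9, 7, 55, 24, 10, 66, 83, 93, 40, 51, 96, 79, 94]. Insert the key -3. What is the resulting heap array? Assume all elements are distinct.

[-3, 9, 4, 55, 24, 10, 7, 83, 93, 40, 51, 96, 79, 94, 66]

append -3 at index 14 → [4, 9, 7, 55, 24, 10, 66, 83, 93, 40, 51, 96, 79, 94, -3]
-3 < parent 66 at index 6, swap → [4, 9, 7, 55, 24, 10, -3, 83, 93, 40, 51, 96, 79, 94, 66]
-3 < parent 7 at index 2, swap → [4, 9, -3, 55, 24, 10, 7, 83, 93, 40, 51, 96, 79, 94, 66]
-3 < parent 4 at index 0, swap → [-3, 9, 4, 55, 24, 10, 7, 83, 93, 40, 51, 96, 79, 94, 66]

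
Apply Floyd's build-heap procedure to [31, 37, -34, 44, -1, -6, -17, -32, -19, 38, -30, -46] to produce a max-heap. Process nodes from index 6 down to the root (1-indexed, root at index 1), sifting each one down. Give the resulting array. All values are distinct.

[44, 38, -6, 37, 31, -34, -17, -32, -19, -1, -30, -46]

sift down from index 6: already satisfies heap property
sift down from index 5:
  -1 vs larger child 38 at index 10, swap → [31, 37, -34, 44, 38, -6, -17, -32, -19, -1, -30, -46]
sift down from index 4: already satisfies heap property
sift down from index 3:
  -34 vs larger child -6 at index 6, swap → [31, 37, -6, 44, 38, -34, -17, -32, -19, -1, -30, -46]
sift down from index 2:
  37 vs larger child 44 at index 4, swap → [31, 44, -6, 37, 38, -34, -17, -32, -19, -1, -30, -46]
sift down from index 1:
  31 vs larger child 44 at index 2, swap → [44, 31, -6, 37, 38, -34, -17, -32, -19, -1, -30, -46]
  31 vs larger child 38 at index 5, swap → [44, 38, -6, 37, 31, -34, -17, -32, -19, -1, -30, -46]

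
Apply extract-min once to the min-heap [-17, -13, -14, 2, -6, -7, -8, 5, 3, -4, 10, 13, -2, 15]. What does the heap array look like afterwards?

[-14, -13, -8, 2, -6, -7, 15, 5, 3, -4, 10, 13, -2]

remove root -17; move last element 15 to root → [15, -13, -14, 2, -6, -7, -8, 5, 3, -4, 10, 13, -2]
15 vs smaller child -14 at index 2, swap → [-14, -13, 15, 2, -6, -7, -8, 5, 3, -4, 10, 13, -2]
15 vs smaller child -8 at index 6, swap → [-14, -13, -8, 2, -6, -7, 15, 5, 3, -4, 10, 13, -2]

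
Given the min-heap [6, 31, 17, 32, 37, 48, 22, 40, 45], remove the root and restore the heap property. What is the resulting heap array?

remove root 6; move last element 45 to root → [45, 31, 17, 32, 37, 48, 22, 40]
45 vs smaller child 17 at index 2, swap → [17, 31, 45, 32, 37, 48, 22, 40]
45 vs smaller child 22 at index 6, swap → [17, 31, 22, 32, 37, 48, 45, 40]

[17, 31, 22, 32, 37, 48, 45, 40]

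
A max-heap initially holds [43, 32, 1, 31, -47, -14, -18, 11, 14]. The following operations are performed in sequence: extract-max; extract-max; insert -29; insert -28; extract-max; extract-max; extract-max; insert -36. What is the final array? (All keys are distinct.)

extract-max → returns 43:
  remove root 43; move last element 14 to root → [14, 32, 1, 31, -47, -14, -18, 11]
  14 vs larger child 32 at index 1, swap → [32, 14, 1, 31, -47, -14, -18, 11]
  14 vs larger child 31 at index 3, swap → [32, 31, 1, 14, -47, -14, -18, 11]
extract-max → returns 32:
  remove root 32; move last element 11 to root → [11, 31, 1, 14, -47, -14, -18]
  11 vs larger child 31 at index 1, swap → [31, 11, 1, 14, -47, -14, -18]
  11 vs larger child 14 at index 3, swap → [31, 14, 1, 11, -47, -14, -18]
insert -29:
  append -29 at index 7 → [31, 14, 1, 11, -47, -14, -18, -29] (no swap needed)
insert -28:
  append -28 at index 8 → [31, 14, 1, 11, -47, -14, -18, -29, -28] (no swap needed)
extract-max → returns 31:
  remove root 31; move last element -28 to root → [-28, 14, 1, 11, -47, -14, -18, -29]
  -28 vs larger child 14 at index 1, swap → [14, -28, 1, 11, -47, -14, -18, -29]
  -28 vs larger child 11 at index 3, swap → [14, 11, 1, -28, -47, -14, -18, -29]
extract-max → returns 14:
  remove root 14; move last element -29 to root → [-29, 11, 1, -28, -47, -14, -18]
  -29 vs larger child 11 at index 1, swap → [11, -29, 1, -28, -47, -14, -18]
  -29 vs larger child -28 at index 3, swap → [11, -28, 1, -29, -47, -14, -18]
extract-max → returns 11:
  remove root 11; move last element -18 to root → [-18, -28, 1, -29, -47, -14]
  -18 vs larger child 1 at index 2, swap → [1, -28, -18, -29, -47, -14]
  -18 vs only child -14 at index 5, swap → [1, -28, -14, -29, -47, -18]
insert -36:
  append -36 at index 6 → [1, -28, -14, -29, -47, -18, -36] (no swap needed)

[1, -28, -14, -29, -47, -18, -36]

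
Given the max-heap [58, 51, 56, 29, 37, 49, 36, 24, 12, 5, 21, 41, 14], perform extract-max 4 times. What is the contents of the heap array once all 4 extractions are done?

[41, 37, 36, 29, 21, 14, 5, 24, 12]

extract-max #1 returns 58:
  remove root 58; move last element 14 to root → [14, 51, 56, 29, 37, 49, 36, 24, 12, 5, 21, 41]
  14 vs larger child 56 at index 2, swap → [56, 51, 14, 29, 37, 49, 36, 24, 12, 5, 21, 41]
  14 vs larger child 49 at index 5, swap → [56, 51, 49, 29, 37, 14, 36, 24, 12, 5, 21, 41]
  14 vs only child 41 at index 11, swap → [56, 51, 49, 29, 37, 41, 36, 24, 12, 5, 21, 14]
extract-max #2 returns 56:
  remove root 56; move last element 14 to root → [14, 51, 49, 29, 37, 41, 36, 24, 12, 5, 21]
  14 vs larger child 51 at index 1, swap → [51, 14, 49, 29, 37, 41, 36, 24, 12, 5, 21]
  14 vs larger child 37 at index 4, swap → [51, 37, 49, 29, 14, 41, 36, 24, 12, 5, 21]
  14 vs larger child 21 at index 10, swap → [51, 37, 49, 29, 21, 41, 36, 24, 12, 5, 14]
extract-max #3 returns 51:
  remove root 51; move last element 14 to root → [14, 37, 49, 29, 21, 41, 36, 24, 12, 5]
  14 vs larger child 49 at index 2, swap → [49, 37, 14, 29, 21, 41, 36, 24, 12, 5]
  14 vs larger child 41 at index 5, swap → [49, 37, 41, 29, 21, 14, 36, 24, 12, 5]
extract-max #4 returns 49:
  remove root 49; move last element 5 to root → [5, 37, 41, 29, 21, 14, 36, 24, 12]
  5 vs larger child 41 at index 2, swap → [41, 37, 5, 29, 21, 14, 36, 24, 12]
  5 vs larger child 36 at index 6, swap → [41, 37, 36, 29, 21, 14, 5, 24, 12]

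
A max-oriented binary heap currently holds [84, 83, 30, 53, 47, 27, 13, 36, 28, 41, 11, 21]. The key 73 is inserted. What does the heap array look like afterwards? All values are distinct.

[84, 83, 73, 53, 47, 30, 13, 36, 28, 41, 11, 21, 27]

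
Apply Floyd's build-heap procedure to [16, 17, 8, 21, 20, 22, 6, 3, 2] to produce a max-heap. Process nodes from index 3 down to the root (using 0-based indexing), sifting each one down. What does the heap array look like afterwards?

[22, 21, 16, 17, 20, 8, 6, 3, 2]

sift down from index 3: already satisfies heap property
sift down from index 2:
  8 vs larger child 22 at index 5, swap → [16, 17, 22, 21, 20, 8, 6, 3, 2]
sift down from index 1:
  17 vs larger child 21 at index 3, swap → [16, 21, 22, 17, 20, 8, 6, 3, 2]
sift down from index 0:
  16 vs larger child 22 at index 2, swap → [22, 21, 16, 17, 20, 8, 6, 3, 2]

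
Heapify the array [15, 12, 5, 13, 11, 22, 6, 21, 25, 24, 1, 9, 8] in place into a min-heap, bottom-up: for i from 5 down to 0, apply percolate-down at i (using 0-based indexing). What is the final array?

sift down from index 5:
  22 vs smaller child 8 at index 12, swap → [15, 12, 5, 13, 11, 8, 6, 21, 25, 24, 1, 9, 22]
sift down from index 4:
  11 vs smaller child 1 at index 10, swap → [15, 12, 5, 13, 1, 8, 6, 21, 25, 24, 11, 9, 22]
sift down from index 3: already satisfies heap property
sift down from index 2: already satisfies heap property
sift down from index 1:
  12 vs smaller child 1 at index 4, swap → [15, 1, 5, 13, 12, 8, 6, 21, 25, 24, 11, 9, 22]
  12 vs smaller child 11 at index 10, swap → [15, 1, 5, 13, 11, 8, 6, 21, 25, 24, 12, 9, 22]
sift down from index 0:
  15 vs smaller child 1 at index 1, swap → [1, 15, 5, 13, 11, 8, 6, 21, 25, 24, 12, 9, 22]
  15 vs smaller child 11 at index 4, swap → [1, 11, 5, 13, 15, 8, 6, 21, 25, 24, 12, 9, 22]
  15 vs smaller child 12 at index 10, swap → [1, 11, 5, 13, 12, 8, 6, 21, 25, 24, 15, 9, 22]

[1, 11, 5, 13, 12, 8, 6, 21, 25, 24, 15, 9, 22]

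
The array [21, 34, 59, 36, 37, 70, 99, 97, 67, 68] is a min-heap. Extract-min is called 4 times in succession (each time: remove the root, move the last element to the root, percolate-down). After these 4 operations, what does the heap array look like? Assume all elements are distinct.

[59, 67, 70, 97, 68, 99]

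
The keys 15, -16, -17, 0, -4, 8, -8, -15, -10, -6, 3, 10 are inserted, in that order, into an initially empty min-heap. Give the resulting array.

[-17, -15, -16, -10, -6, 8, -8, 15, -4, 0, 3, 10]

Insert 15:
  append 15 at index 0 → [15] (no swap needed)
Insert -16:
  append -16 at index 1 → [15, -16]
  -16 < parent 15 at index 0, swap → [-16, 15]
Insert -17:
  append -17 at index 2 → [-16, 15, -17]
  -17 < parent -16 at index 0, swap → [-17, 15, -16]
Insert 0:
  append 0 at index 3 → [-17, 15, -16, 0]
  0 < parent 15 at index 1, swap → [-17, 0, -16, 15]
Insert -4:
  append -4 at index 4 → [-17, 0, -16, 15, -4]
  -4 < parent 0 at index 1, swap → [-17, -4, -16, 15, 0]
Insert 8:
  append 8 at index 5 → [-17, -4, -16, 15, 0, 8] (no swap needed)
Insert -8:
  append -8 at index 6 → [-17, -4, -16, 15, 0, 8, -8] (no swap needed)
Insert -15:
  append -15 at index 7 → [-17, -4, -16, 15, 0, 8, -8, -15]
  -15 < parent 15 at index 3, swap → [-17, -4, -16, -15, 0, 8, -8, 15]
  -15 < parent -4 at index 1, swap → [-17, -15, -16, -4, 0, 8, -8, 15]
Insert -10:
  append -10 at index 8 → [-17, -15, -16, -4, 0, 8, -8, 15, -10]
  -10 < parent -4 at index 3, swap → [-17, -15, -16, -10, 0, 8, -8, 15, -4]
Insert -6:
  append -6 at index 9 → [-17, -15, -16, -10, 0, 8, -8, 15, -4, -6]
  -6 < parent 0 at index 4, swap → [-17, -15, -16, -10, -6, 8, -8, 15, -4, 0]
Insert 3:
  append 3 at index 10 → [-17, -15, -16, -10, -6, 8, -8, 15, -4, 0, 3] (no swap needed)
Insert 10:
  append 10 at index 11 → [-17, -15, -16, -10, -6, 8, -8, 15, -4, 0, 3, 10] (no swap needed)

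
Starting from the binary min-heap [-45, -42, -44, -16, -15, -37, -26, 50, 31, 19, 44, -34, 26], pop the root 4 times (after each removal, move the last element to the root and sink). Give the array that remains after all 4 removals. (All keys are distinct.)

extract-min #1 returns -45:
  remove root -45; move last element 26 to root → [26, -42, -44, -16, -15, -37, -26, 50, 31, 19, 44, -34]
  26 vs smaller child -44 at index 2, swap → [-44, -42, 26, -16, -15, -37, -26, 50, 31, 19, 44, -34]
  26 vs smaller child -37 at index 5, swap → [-44, -42, -37, -16, -15, 26, -26, 50, 31, 19, 44, -34]
  26 vs only child -34 at index 11, swap → [-44, -42, -37, -16, -15, -34, -26, 50, 31, 19, 44, 26]
extract-min #2 returns -44:
  remove root -44; move last element 26 to root → [26, -42, -37, -16, -15, -34, -26, 50, 31, 19, 44]
  26 vs smaller child -42 at index 1, swap → [-42, 26, -37, -16, -15, -34, -26, 50, 31, 19, 44]
  26 vs smaller child -16 at index 3, swap → [-42, -16, -37, 26, -15, -34, -26, 50, 31, 19, 44]
extract-min #3 returns -42:
  remove root -42; move last element 44 to root → [44, -16, -37, 26, -15, -34, -26, 50, 31, 19]
  44 vs smaller child -37 at index 2, swap → [-37, -16, 44, 26, -15, -34, -26, 50, 31, 19]
  44 vs smaller child -34 at index 5, swap → [-37, -16, -34, 26, -15, 44, -26, 50, 31, 19]
extract-min #4 returns -37:
  remove root -37; move last element 19 to root → [19, -16, -34, 26, -15, 44, -26, 50, 31]
  19 vs smaller child -34 at index 2, swap → [-34, -16, 19, 26, -15, 44, -26, 50, 31]
  19 vs smaller child -26 at index 6, swap → [-34, -16, -26, 26, -15, 44, 19, 50, 31]

[-34, -16, -26, 26, -15, 44, 19, 50, 31]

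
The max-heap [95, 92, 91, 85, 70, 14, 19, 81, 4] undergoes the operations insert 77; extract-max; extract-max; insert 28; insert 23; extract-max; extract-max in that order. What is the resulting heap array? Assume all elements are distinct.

[81, 77, 19, 70, 28, 14, 4, 23]

insert 77:
  append 77 at index 9 → [95, 92, 91, 85, 70, 14, 19, 81, 4, 77]
  77 > parent 70 at index 4, swap → [95, 92, 91, 85, 77, 14, 19, 81, 4, 70]
extract-max → returns 95:
  remove root 95; move last element 70 to root → [70, 92, 91, 85, 77, 14, 19, 81, 4]
  70 vs larger child 92 at index 1, swap → [92, 70, 91, 85, 77, 14, 19, 81, 4]
  70 vs larger child 85 at index 3, swap → [92, 85, 91, 70, 77, 14, 19, 81, 4]
  70 vs larger child 81 at index 7, swap → [92, 85, 91, 81, 77, 14, 19, 70, 4]
extract-max → returns 92:
  remove root 92; move last element 4 to root → [4, 85, 91, 81, 77, 14, 19, 70]
  4 vs larger child 91 at index 2, swap → [91, 85, 4, 81, 77, 14, 19, 70]
  4 vs larger child 19 at index 6, swap → [91, 85, 19, 81, 77, 14, 4, 70]
insert 28:
  append 28 at index 8 → [91, 85, 19, 81, 77, 14, 4, 70, 28] (no swap needed)
insert 23:
  append 23 at index 9 → [91, 85, 19, 81, 77, 14, 4, 70, 28, 23] (no swap needed)
extract-max → returns 91:
  remove root 91; move last element 23 to root → [23, 85, 19, 81, 77, 14, 4, 70, 28]
  23 vs larger child 85 at index 1, swap → [85, 23, 19, 81, 77, 14, 4, 70, 28]
  23 vs larger child 81 at index 3, swap → [85, 81, 19, 23, 77, 14, 4, 70, 28]
  23 vs larger child 70 at index 7, swap → [85, 81, 19, 70, 77, 14, 4, 23, 28]
extract-max → returns 85:
  remove root 85; move last element 28 to root → [28, 81, 19, 70, 77, 14, 4, 23]
  28 vs larger child 81 at index 1, swap → [81, 28, 19, 70, 77, 14, 4, 23]
  28 vs larger child 77 at index 4, swap → [81, 77, 19, 70, 28, 14, 4, 23]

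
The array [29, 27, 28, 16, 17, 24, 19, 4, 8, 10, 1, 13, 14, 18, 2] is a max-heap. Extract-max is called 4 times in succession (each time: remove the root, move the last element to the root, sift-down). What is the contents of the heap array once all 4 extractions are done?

[19, 18, 14, 16, 17, 13, 2, 4, 8, 10, 1]

extract-max #1 returns 29:
  remove root 29; move last element 2 to root → [2, 27, 28, 16, 17, 24, 19, 4, 8, 10, 1, 13, 14, 18]
  2 vs larger child 28 at index 2, swap → [28, 27, 2, 16, 17, 24, 19, 4, 8, 10, 1, 13, 14, 18]
  2 vs larger child 24 at index 5, swap → [28, 27, 24, 16, 17, 2, 19, 4, 8, 10, 1, 13, 14, 18]
  2 vs larger child 14 at index 12, swap → [28, 27, 24, 16, 17, 14, 19, 4, 8, 10, 1, 13, 2, 18]
extract-max #2 returns 28:
  remove root 28; move last element 18 to root → [18, 27, 24, 16, 17, 14, 19, 4, 8, 10, 1, 13, 2]
  18 vs larger child 27 at index 1, swap → [27, 18, 24, 16, 17, 14, 19, 4, 8, 10, 1, 13, 2]
extract-max #3 returns 27:
  remove root 27; move last element 2 to root → [2, 18, 24, 16, 17, 14, 19, 4, 8, 10, 1, 13]
  2 vs larger child 24 at index 2, swap → [24, 18, 2, 16, 17, 14, 19, 4, 8, 10, 1, 13]
  2 vs larger child 19 at index 6, swap → [24, 18, 19, 16, 17, 14, 2, 4, 8, 10, 1, 13]
extract-max #4 returns 24:
  remove root 24; move last element 13 to root → [13, 18, 19, 16, 17, 14, 2, 4, 8, 10, 1]
  13 vs larger child 19 at index 2, swap → [19, 18, 13, 16, 17, 14, 2, 4, 8, 10, 1]
  13 vs larger child 14 at index 5, swap → [19, 18, 14, 16, 17, 13, 2, 4, 8, 10, 1]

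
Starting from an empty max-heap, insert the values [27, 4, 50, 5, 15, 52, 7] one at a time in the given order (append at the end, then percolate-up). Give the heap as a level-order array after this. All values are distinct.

Insert 27:
  append 27 at index 0 → [27] (no swap needed)
Insert 4:
  append 4 at index 1 → [27, 4] (no swap needed)
Insert 50:
  append 50 at index 2 → [27, 4, 50]
  50 > parent 27 at index 0, swap → [50, 4, 27]
Insert 5:
  append 5 at index 3 → [50, 4, 27, 5]
  5 > parent 4 at index 1, swap → [50, 5, 27, 4]
Insert 15:
  append 15 at index 4 → [50, 5, 27, 4, 15]
  15 > parent 5 at index 1, swap → [50, 15, 27, 4, 5]
Insert 52:
  append 52 at index 5 → [50, 15, 27, 4, 5, 52]
  52 > parent 27 at index 2, swap → [50, 15, 52, 4, 5, 27]
  52 > parent 50 at index 0, swap → [52, 15, 50, 4, 5, 27]
Insert 7:
  append 7 at index 6 → [52, 15, 50, 4, 5, 27, 7] (no swap needed)

[52, 15, 50, 4, 5, 27, 7]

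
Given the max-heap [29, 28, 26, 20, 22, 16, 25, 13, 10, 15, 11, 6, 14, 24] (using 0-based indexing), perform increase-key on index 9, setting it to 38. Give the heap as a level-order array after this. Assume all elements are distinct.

[38, 29, 26, 20, 28, 16, 25, 13, 10, 22, 11, 6, 14, 24]

set index 9 from 15 to 38 → [29, 28, 26, 20, 22, 16, 25, 13, 10, 38, 11, 6, 14, 24]
38 > parent 22 at index 4, swap → [29, 28, 26, 20, 38, 16, 25, 13, 10, 22, 11, 6, 14, 24]
38 > parent 28 at index 1, swap → [29, 38, 26, 20, 28, 16, 25, 13, 10, 22, 11, 6, 14, 24]
38 > parent 29 at index 0, swap → [38, 29, 26, 20, 28, 16, 25, 13, 10, 22, 11, 6, 14, 24]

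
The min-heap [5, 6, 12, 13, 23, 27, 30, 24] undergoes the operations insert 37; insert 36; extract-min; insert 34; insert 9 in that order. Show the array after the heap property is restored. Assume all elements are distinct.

[6, 9, 12, 24, 13, 27, 30, 36, 37, 34, 23]

insert 37:
  append 37 at index 8 → [5, 6, 12, 13, 23, 27, 30, 24, 37] (no swap needed)
insert 36:
  append 36 at index 9 → [5, 6, 12, 13, 23, 27, 30, 24, 37, 36] (no swap needed)
extract-min → returns 5:
  remove root 5; move last element 36 to root → [36, 6, 12, 13, 23, 27, 30, 24, 37]
  36 vs smaller child 6 at index 1, swap → [6, 36, 12, 13, 23, 27, 30, 24, 37]
  36 vs smaller child 13 at index 3, swap → [6, 13, 12, 36, 23, 27, 30, 24, 37]
  36 vs smaller child 24 at index 7, swap → [6, 13, 12, 24, 23, 27, 30, 36, 37]
insert 34:
  append 34 at index 9 → [6, 13, 12, 24, 23, 27, 30, 36, 37, 34] (no swap needed)
insert 9:
  append 9 at index 10 → [6, 13, 12, 24, 23, 27, 30, 36, 37, 34, 9]
  9 < parent 23 at index 4, swap → [6, 13, 12, 24, 9, 27, 30, 36, 37, 34, 23]
  9 < parent 13 at index 1, swap → [6, 9, 12, 24, 13, 27, 30, 36, 37, 34, 23]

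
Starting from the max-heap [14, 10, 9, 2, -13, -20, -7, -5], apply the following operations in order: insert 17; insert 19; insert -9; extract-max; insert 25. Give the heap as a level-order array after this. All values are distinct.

insert 17:
  append 17 at index 8 → [14, 10, 9, 2, -13, -20, -7, -5, 17]
  17 > parent 2 at index 3, swap → [14, 10, 9, 17, -13, -20, -7, -5, 2]
  17 > parent 10 at index 1, swap → [14, 17, 9, 10, -13, -20, -7, -5, 2]
  17 > parent 14 at index 0, swap → [17, 14, 9, 10, -13, -20, -7, -5, 2]
insert 19:
  append 19 at index 9 → [17, 14, 9, 10, -13, -20, -7, -5, 2, 19]
  19 > parent -13 at index 4, swap → [17, 14, 9, 10, 19, -20, -7, -5, 2, -13]
  19 > parent 14 at index 1, swap → [17, 19, 9, 10, 14, -20, -7, -5, 2, -13]
  19 > parent 17 at index 0, swap → [19, 17, 9, 10, 14, -20, -7, -5, 2, -13]
insert -9:
  append -9 at index 10 → [19, 17, 9, 10, 14, -20, -7, -5, 2, -13, -9] (no swap needed)
extract-max → returns 19:
  remove root 19; move last element -9 to root → [-9, 17, 9, 10, 14, -20, -7, -5, 2, -13]
  -9 vs larger child 17 at index 1, swap → [17, -9, 9, 10, 14, -20, -7, -5, 2, -13]
  -9 vs larger child 14 at index 4, swap → [17, 14, 9, 10, -9, -20, -7, -5, 2, -13]
insert 25:
  append 25 at index 10 → [17, 14, 9, 10, -9, -20, -7, -5, 2, -13, 25]
  25 > parent -9 at index 4, swap → [17, 14, 9, 10, 25, -20, -7, -5, 2, -13, -9]
  25 > parent 14 at index 1, swap → [17, 25, 9, 10, 14, -20, -7, -5, 2, -13, -9]
  25 > parent 17 at index 0, swap → [25, 17, 9, 10, 14, -20, -7, -5, 2, -13, -9]

[25, 17, 9, 10, 14, -20, -7, -5, 2, -13, -9]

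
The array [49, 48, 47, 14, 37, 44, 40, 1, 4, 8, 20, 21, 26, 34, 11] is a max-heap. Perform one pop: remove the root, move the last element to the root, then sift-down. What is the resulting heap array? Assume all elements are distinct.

[48, 37, 47, 14, 20, 44, 40, 1, 4, 8, 11, 21, 26, 34]

remove root 49; move last element 11 to root → [11, 48, 47, 14, 37, 44, 40, 1, 4, 8, 20, 21, 26, 34]
11 vs larger child 48 at index 1, swap → [48, 11, 47, 14, 37, 44, 40, 1, 4, 8, 20, 21, 26, 34]
11 vs larger child 37 at index 4, swap → [48, 37, 47, 14, 11, 44, 40, 1, 4, 8, 20, 21, 26, 34]
11 vs larger child 20 at index 10, swap → [48, 37, 47, 14, 20, 44, 40, 1, 4, 8, 11, 21, 26, 34]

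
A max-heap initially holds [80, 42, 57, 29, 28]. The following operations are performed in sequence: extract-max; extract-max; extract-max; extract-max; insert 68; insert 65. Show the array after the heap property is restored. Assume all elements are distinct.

extract-max → returns 80:
  remove root 80; move last element 28 to root → [28, 42, 57, 29]
  28 vs larger child 57 at index 2, swap → [57, 42, 28, 29]
extract-max → returns 57:
  remove root 57; move last element 29 to root → [29, 42, 28]
  29 vs larger child 42 at index 1, swap → [42, 29, 28]
extract-max → returns 42:
  remove root 42; move last element 28 to root → [28, 29]
  28 vs only child 29 at index 1, swap → [29, 28]
extract-max → returns 29:
  remove root 29; move last element 28 to root → [28] (no swap needed)
insert 68:
  append 68 at index 1 → [28, 68]
  68 > parent 28 at index 0, swap → [68, 28]
insert 65:
  append 65 at index 2 → [68, 28, 65] (no swap needed)

[68, 28, 65]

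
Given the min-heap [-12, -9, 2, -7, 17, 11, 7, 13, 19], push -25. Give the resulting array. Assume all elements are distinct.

[-25, -12, 2, -7, -9, 11, 7, 13, 19, 17]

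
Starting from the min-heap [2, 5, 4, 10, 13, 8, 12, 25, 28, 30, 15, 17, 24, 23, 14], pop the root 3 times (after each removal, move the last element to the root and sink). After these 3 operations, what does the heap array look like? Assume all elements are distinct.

extract-min #1 returns 2:
  remove root 2; move last element 14 to root → [14, 5, 4, 10, 13, 8, 12, 25, 28, 30, 15, 17, 24, 23]
  14 vs smaller child 4 at index 2, swap → [4, 5, 14, 10, 13, 8, 12, 25, 28, 30, 15, 17, 24, 23]
  14 vs smaller child 8 at index 5, swap → [4, 5, 8, 10, 13, 14, 12, 25, 28, 30, 15, 17, 24, 23]
extract-min #2 returns 4:
  remove root 4; move last element 23 to root → [23, 5, 8, 10, 13, 14, 12, 25, 28, 30, 15, 17, 24]
  23 vs smaller child 5 at index 1, swap → [5, 23, 8, 10, 13, 14, 12, 25, 28, 30, 15, 17, 24]
  23 vs smaller child 10 at index 3, swap → [5, 10, 8, 23, 13, 14, 12, 25, 28, 30, 15, 17, 24]
extract-min #3 returns 5:
  remove root 5; move last element 24 to root → [24, 10, 8, 23, 13, 14, 12, 25, 28, 30, 15, 17]
  24 vs smaller child 8 at index 2, swap → [8, 10, 24, 23, 13, 14, 12, 25, 28, 30, 15, 17]
  24 vs smaller child 12 at index 6, swap → [8, 10, 12, 23, 13, 14, 24, 25, 28, 30, 15, 17]

[8, 10, 12, 23, 13, 14, 24, 25, 28, 30, 15, 17]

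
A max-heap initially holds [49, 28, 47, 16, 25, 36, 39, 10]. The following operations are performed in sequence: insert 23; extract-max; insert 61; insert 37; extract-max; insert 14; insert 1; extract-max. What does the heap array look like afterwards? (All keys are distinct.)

[39, 37, 36, 28, 25, 1, 16, 10, 23, 14]

insert 23:
  append 23 at index 8 → [49, 28, 47, 16, 25, 36, 39, 10, 23]
  23 > parent 16 at index 3, swap → [49, 28, 47, 23, 25, 36, 39, 10, 16]
extract-max → returns 49:
  remove root 49; move last element 16 to root → [16, 28, 47, 23, 25, 36, 39, 10]
  16 vs larger child 47 at index 2, swap → [47, 28, 16, 23, 25, 36, 39, 10]
  16 vs larger child 39 at index 6, swap → [47, 28, 39, 23, 25, 36, 16, 10]
insert 61:
  append 61 at index 8 → [47, 28, 39, 23, 25, 36, 16, 10, 61]
  61 > parent 23 at index 3, swap → [47, 28, 39, 61, 25, 36, 16, 10, 23]
  61 > parent 28 at index 1, swap → [47, 61, 39, 28, 25, 36, 16, 10, 23]
  61 > parent 47 at index 0, swap → [61, 47, 39, 28, 25, 36, 16, 10, 23]
insert 37:
  append 37 at index 9 → [61, 47, 39, 28, 25, 36, 16, 10, 23, 37]
  37 > parent 25 at index 4, swap → [61, 47, 39, 28, 37, 36, 16, 10, 23, 25]
extract-max → returns 61:
  remove root 61; move last element 25 to root → [25, 47, 39, 28, 37, 36, 16, 10, 23]
  25 vs larger child 47 at index 1, swap → [47, 25, 39, 28, 37, 36, 16, 10, 23]
  25 vs larger child 37 at index 4, swap → [47, 37, 39, 28, 25, 36, 16, 10, 23]
insert 14:
  append 14 at index 9 → [47, 37, 39, 28, 25, 36, 16, 10, 23, 14] (no swap needed)
insert 1:
  append 1 at index 10 → [47, 37, 39, 28, 25, 36, 16, 10, 23, 14, 1] (no swap needed)
extract-max → returns 47:
  remove root 47; move last element 1 to root → [1, 37, 39, 28, 25, 36, 16, 10, 23, 14]
  1 vs larger child 39 at index 2, swap → [39, 37, 1, 28, 25, 36, 16, 10, 23, 14]
  1 vs larger child 36 at index 5, swap → [39, 37, 36, 28, 25, 1, 16, 10, 23, 14]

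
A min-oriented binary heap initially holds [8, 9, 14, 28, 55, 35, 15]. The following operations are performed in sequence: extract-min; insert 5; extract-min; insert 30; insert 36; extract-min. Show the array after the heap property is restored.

extract-min → returns 8:
  remove root 8; move last element 15 to root → [15, 9, 14, 28, 55, 35]
  15 vs smaller child 9 at index 1, swap → [9, 15, 14, 28, 55, 35]
insert 5:
  append 5 at index 6 → [9, 15, 14, 28, 55, 35, 5]
  5 < parent 14 at index 2, swap → [9, 15, 5, 28, 55, 35, 14]
  5 < parent 9 at index 0, swap → [5, 15, 9, 28, 55, 35, 14]
extract-min → returns 5:
  remove root 5; move last element 14 to root → [14, 15, 9, 28, 55, 35]
  14 vs smaller child 9 at index 2, swap → [9, 15, 14, 28, 55, 35]
insert 30:
  append 30 at index 6 → [9, 15, 14, 28, 55, 35, 30] (no swap needed)
insert 36:
  append 36 at index 7 → [9, 15, 14, 28, 55, 35, 30, 36] (no swap needed)
extract-min → returns 9:
  remove root 9; move last element 36 to root → [36, 15, 14, 28, 55, 35, 30]
  36 vs smaller child 14 at index 2, swap → [14, 15, 36, 28, 55, 35, 30]
  36 vs smaller child 30 at index 6, swap → [14, 15, 30, 28, 55, 35, 36]

[14, 15, 30, 28, 55, 35, 36]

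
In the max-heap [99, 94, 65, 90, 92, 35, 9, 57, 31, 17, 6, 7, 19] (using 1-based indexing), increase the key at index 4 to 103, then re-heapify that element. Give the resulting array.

set index 4 from 90 to 103 → [99, 94, 65, 103, 92, 35, 9, 57, 31, 17, 6, 7, 19]
103 > parent 94 at index 2, swap → [99, 103, 65, 94, 92, 35, 9, 57, 31, 17, 6, 7, 19]
103 > parent 99 at index 1, swap → [103, 99, 65, 94, 92, 35, 9, 57, 31, 17, 6, 7, 19]

[103, 99, 65, 94, 92, 35, 9, 57, 31, 17, 6, 7, 19]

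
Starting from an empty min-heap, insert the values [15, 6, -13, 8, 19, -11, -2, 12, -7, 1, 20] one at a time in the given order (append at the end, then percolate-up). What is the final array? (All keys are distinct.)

[-13, -7, -11, 8, 1, 6, -2, 15, 12, 19, 20]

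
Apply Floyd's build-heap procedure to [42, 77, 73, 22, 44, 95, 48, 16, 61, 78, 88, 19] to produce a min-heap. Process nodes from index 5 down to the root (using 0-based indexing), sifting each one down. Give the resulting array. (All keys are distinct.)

sift down from index 5:
  95 vs only child 19 at index 11, swap → [42, 77, 73, 22, 44, 19, 48, 16, 61, 78, 88, 95]
sift down from index 4: already satisfies heap property
sift down from index 3:
  22 vs smaller child 16 at index 7, swap → [42, 77, 73, 16, 44, 19, 48, 22, 61, 78, 88, 95]
sift down from index 2:
  73 vs smaller child 19 at index 5, swap → [42, 77, 19, 16, 44, 73, 48, 22, 61, 78, 88, 95]
sift down from index 1:
  77 vs smaller child 16 at index 3, swap → [42, 16, 19, 77, 44, 73, 48, 22, 61, 78, 88, 95]
  77 vs smaller child 22 at index 7, swap → [42, 16, 19, 22, 44, 73, 48, 77, 61, 78, 88, 95]
sift down from index 0:
  42 vs smaller child 16 at index 1, swap → [16, 42, 19, 22, 44, 73, 48, 77, 61, 78, 88, 95]
  42 vs smaller child 22 at index 3, swap → [16, 22, 19, 42, 44, 73, 48, 77, 61, 78, 88, 95]

[16, 22, 19, 42, 44, 73, 48, 77, 61, 78, 88, 95]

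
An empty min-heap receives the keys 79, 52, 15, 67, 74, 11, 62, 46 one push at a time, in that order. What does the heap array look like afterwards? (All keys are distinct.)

Insert 79:
  append 79 at index 0 → [79] (no swap needed)
Insert 52:
  append 52 at index 1 → [79, 52]
  52 < parent 79 at index 0, swap → [52, 79]
Insert 15:
  append 15 at index 2 → [52, 79, 15]
  15 < parent 52 at index 0, swap → [15, 79, 52]
Insert 67:
  append 67 at index 3 → [15, 79, 52, 67]
  67 < parent 79 at index 1, swap → [15, 67, 52, 79]
Insert 74:
  append 74 at index 4 → [15, 67, 52, 79, 74] (no swap needed)
Insert 11:
  append 11 at index 5 → [15, 67, 52, 79, 74, 11]
  11 < parent 52 at index 2, swap → [15, 67, 11, 79, 74, 52]
  11 < parent 15 at index 0, swap → [11, 67, 15, 79, 74, 52]
Insert 62:
  append 62 at index 6 → [11, 67, 15, 79, 74, 52, 62] (no swap needed)
Insert 46:
  append 46 at index 7 → [11, 67, 15, 79, 74, 52, 62, 46]
  46 < parent 79 at index 3, swap → [11, 67, 15, 46, 74, 52, 62, 79]
  46 < parent 67 at index 1, swap → [11, 46, 15, 67, 74, 52, 62, 79]

[11, 46, 15, 67, 74, 52, 62, 79]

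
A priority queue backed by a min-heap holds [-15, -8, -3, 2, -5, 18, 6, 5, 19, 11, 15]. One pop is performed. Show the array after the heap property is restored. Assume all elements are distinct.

remove root -15; move last element 15 to root → [15, -8, -3, 2, -5, 18, 6, 5, 19, 11]
15 vs smaller child -8 at index 1, swap → [-8, 15, -3, 2, -5, 18, 6, 5, 19, 11]
15 vs smaller child -5 at index 4, swap → [-8, -5, -3, 2, 15, 18, 6, 5, 19, 11]
15 vs only child 11 at index 9, swap → [-8, -5, -3, 2, 11, 18, 6, 5, 19, 15]

[-8, -5, -3, 2, 11, 18, 6, 5, 19, 15]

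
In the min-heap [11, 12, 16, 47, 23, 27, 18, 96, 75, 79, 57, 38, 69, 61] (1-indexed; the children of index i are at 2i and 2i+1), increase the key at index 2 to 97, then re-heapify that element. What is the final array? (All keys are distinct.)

[11, 23, 16, 47, 57, 27, 18, 96, 75, 79, 97, 38, 69, 61]

set index 2 from 12 to 97 → [11, 97, 16, 47, 23, 27, 18, 96, 75, 79, 57, 38, 69, 61]
97 vs smaller child 23 at index 5, swap → [11, 23, 16, 47, 97, 27, 18, 96, 75, 79, 57, 38, 69, 61]
97 vs smaller child 57 at index 11, swap → [11, 23, 16, 47, 57, 27, 18, 96, 75, 79, 97, 38, 69, 61]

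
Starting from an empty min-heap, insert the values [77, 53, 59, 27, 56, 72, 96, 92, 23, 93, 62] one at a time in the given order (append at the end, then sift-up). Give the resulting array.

[23, 27, 59, 53, 56, 72, 96, 92, 77, 93, 62]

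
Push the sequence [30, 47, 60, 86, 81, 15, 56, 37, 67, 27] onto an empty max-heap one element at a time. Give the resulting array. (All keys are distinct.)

[86, 81, 56, 67, 60, 15, 47, 30, 37, 27]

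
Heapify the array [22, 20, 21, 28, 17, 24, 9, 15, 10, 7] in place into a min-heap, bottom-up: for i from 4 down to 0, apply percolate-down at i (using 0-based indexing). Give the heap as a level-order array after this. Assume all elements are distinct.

[7, 10, 9, 15, 17, 24, 21, 22, 28, 20]

sift down from index 4:
  17 vs only child 7 at index 9, swap → [22, 20, 21, 28, 7, 24, 9, 15, 10, 17]
sift down from index 3:
  28 vs smaller child 10 at index 8, swap → [22, 20, 21, 10, 7, 24, 9, 15, 28, 17]
sift down from index 2:
  21 vs smaller child 9 at index 6, swap → [22, 20, 9, 10, 7, 24, 21, 15, 28, 17]
sift down from index 1:
  20 vs smaller child 7 at index 4, swap → [22, 7, 9, 10, 20, 24, 21, 15, 28, 17]
  20 vs only child 17 at index 9, swap → [22, 7, 9, 10, 17, 24, 21, 15, 28, 20]
sift down from index 0:
  22 vs smaller child 7 at index 1, swap → [7, 22, 9, 10, 17, 24, 21, 15, 28, 20]
  22 vs smaller child 10 at index 3, swap → [7, 10, 9, 22, 17, 24, 21, 15, 28, 20]
  22 vs smaller child 15 at index 7, swap → [7, 10, 9, 15, 17, 24, 21, 22, 28, 20]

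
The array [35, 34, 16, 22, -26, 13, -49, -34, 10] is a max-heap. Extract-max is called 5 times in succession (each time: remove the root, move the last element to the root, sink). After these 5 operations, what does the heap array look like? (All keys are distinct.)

[10, -26, -49, -34]

extract-max #1 returns 35:
  remove root 35; move last element 10 to root → [10, 34, 16, 22, -26, 13, -49, -34]
  10 vs larger child 34 at index 1, swap → [34, 10, 16, 22, -26, 13, -49, -34]
  10 vs larger child 22 at index 3, swap → [34, 22, 16, 10, -26, 13, -49, -34]
extract-max #2 returns 34:
  remove root 34; move last element -34 to root → [-34, 22, 16, 10, -26, 13, -49]
  -34 vs larger child 22 at index 1, swap → [22, -34, 16, 10, -26, 13, -49]
  -34 vs larger child 10 at index 3, swap → [22, 10, 16, -34, -26, 13, -49]
extract-max #3 returns 22:
  remove root 22; move last element -49 to root → [-49, 10, 16, -34, -26, 13]
  -49 vs larger child 16 at index 2, swap → [16, 10, -49, -34, -26, 13]
  -49 vs only child 13 at index 5, swap → [16, 10, 13, -34, -26, -49]
extract-max #4 returns 16:
  remove root 16; move last element -49 to root → [-49, 10, 13, -34, -26]
  -49 vs larger child 13 at index 2, swap → [13, 10, -49, -34, -26]
extract-max #5 returns 13:
  remove root 13; move last element -26 to root → [-26, 10, -49, -34]
  -26 vs larger child 10 at index 1, swap → [10, -26, -49, -34]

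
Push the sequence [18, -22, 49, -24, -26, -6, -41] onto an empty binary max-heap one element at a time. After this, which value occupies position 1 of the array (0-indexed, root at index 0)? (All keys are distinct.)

-22

Insert 18:
  append 18 at index 0 → [18] (no swap needed)
Insert -22:
  append -22 at index 1 → [18, -22] (no swap needed)
Insert 49:
  append 49 at index 2 → [18, -22, 49]
  49 > parent 18 at index 0, swap → [49, -22, 18]
Insert -24:
  append -24 at index 3 → [49, -22, 18, -24] (no swap needed)
Insert -26:
  append -26 at index 4 → [49, -22, 18, -24, -26] (no swap needed)
Insert -6:
  append -6 at index 5 → [49, -22, 18, -24, -26, -6] (no swap needed)
Insert -41:
  append -41 at index 6 → [49, -22, 18, -24, -26, -6, -41] (no swap needed)
resulting array: [49, -22, 18, -24, -26, -6, -41]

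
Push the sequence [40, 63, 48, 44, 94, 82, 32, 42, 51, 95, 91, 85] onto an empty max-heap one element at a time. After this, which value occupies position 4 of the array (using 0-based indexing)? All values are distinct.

91

Insert 40:
  append 40 at index 0 → [40] (no swap needed)
Insert 63:
  append 63 at index 1 → [40, 63]
  63 > parent 40 at index 0, swap → [63, 40]
Insert 48:
  append 48 at index 2 → [63, 40, 48] (no swap needed)
Insert 44:
  append 44 at index 3 → [63, 40, 48, 44]
  44 > parent 40 at index 1, swap → [63, 44, 48, 40]
Insert 94:
  append 94 at index 4 → [63, 44, 48, 40, 94]
  94 > parent 44 at index 1, swap → [63, 94, 48, 40, 44]
  94 > parent 63 at index 0, swap → [94, 63, 48, 40, 44]
Insert 82:
  append 82 at index 5 → [94, 63, 48, 40, 44, 82]
  82 > parent 48 at index 2, swap → [94, 63, 82, 40, 44, 48]
Insert 32:
  append 32 at index 6 → [94, 63, 82, 40, 44, 48, 32] (no swap needed)
Insert 42:
  append 42 at index 7 → [94, 63, 82, 40, 44, 48, 32, 42]
  42 > parent 40 at index 3, swap → [94, 63, 82, 42, 44, 48, 32, 40]
Insert 51:
  append 51 at index 8 → [94, 63, 82, 42, 44, 48, 32, 40, 51]
  51 > parent 42 at index 3, swap → [94, 63, 82, 51, 44, 48, 32, 40, 42]
Insert 95:
  append 95 at index 9 → [94, 63, 82, 51, 44, 48, 32, 40, 42, 95]
  95 > parent 44 at index 4, swap → [94, 63, 82, 51, 95, 48, 32, 40, 42, 44]
  95 > parent 63 at index 1, swap → [94, 95, 82, 51, 63, 48, 32, 40, 42, 44]
  95 > parent 94 at index 0, swap → [95, 94, 82, 51, 63, 48, 32, 40, 42, 44]
Insert 91:
  append 91 at index 10 → [95, 94, 82, 51, 63, 48, 32, 40, 42, 44, 91]
  91 > parent 63 at index 4, swap → [95, 94, 82, 51, 91, 48, 32, 40, 42, 44, 63]
Insert 85:
  append 85 at index 11 → [95, 94, 82, 51, 91, 48, 32, 40, 42, 44, 63, 85]
  85 > parent 48 at index 5, swap → [95, 94, 82, 51, 91, 85, 32, 40, 42, 44, 63, 48]
  85 > parent 82 at index 2, swap → [95, 94, 85, 51, 91, 82, 32, 40, 42, 44, 63, 48]
resulting array: [95, 94, 85, 51, 91, 82, 32, 40, 42, 44, 63, 48]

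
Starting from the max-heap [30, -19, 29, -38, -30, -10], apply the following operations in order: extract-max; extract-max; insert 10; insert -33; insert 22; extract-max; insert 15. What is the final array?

[15, -10, 10, -38, -19, -33, -30]

extract-max → returns 30:
  remove root 30; move last element -10 to root → [-10, -19, 29, -38, -30]
  -10 vs larger child 29 at index 2, swap → [29, -19, -10, -38, -30]
extract-max → returns 29:
  remove root 29; move last element -30 to root → [-30, -19, -10, -38]
  -30 vs larger child -10 at index 2, swap → [-10, -19, -30, -38]
insert 10:
  append 10 at index 4 → [-10, -19, -30, -38, 10]
  10 > parent -19 at index 1, swap → [-10, 10, -30, -38, -19]
  10 > parent -10 at index 0, swap → [10, -10, -30, -38, -19]
insert -33:
  append -33 at index 5 → [10, -10, -30, -38, -19, -33] (no swap needed)
insert 22:
  append 22 at index 6 → [10, -10, -30, -38, -19, -33, 22]
  22 > parent -30 at index 2, swap → [10, -10, 22, -38, -19, -33, -30]
  22 > parent 10 at index 0, swap → [22, -10, 10, -38, -19, -33, -30]
extract-max → returns 22:
  remove root 22; move last element -30 to root → [-30, -10, 10, -38, -19, -33]
  -30 vs larger child 10 at index 2, swap → [10, -10, -30, -38, -19, -33]
insert 15:
  append 15 at index 6 → [10, -10, -30, -38, -19, -33, 15]
  15 > parent -30 at index 2, swap → [10, -10, 15, -38, -19, -33, -30]
  15 > parent 10 at index 0, swap → [15, -10, 10, -38, -19, -33, -30]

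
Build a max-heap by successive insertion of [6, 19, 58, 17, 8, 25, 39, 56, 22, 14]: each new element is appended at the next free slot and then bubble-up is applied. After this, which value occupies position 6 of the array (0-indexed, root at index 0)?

25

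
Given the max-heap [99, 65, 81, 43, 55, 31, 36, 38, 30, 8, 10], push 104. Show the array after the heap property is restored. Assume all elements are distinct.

[104, 65, 99, 43, 55, 81, 36, 38, 30, 8, 10, 31]

append 104 at index 11 → [99, 65, 81, 43, 55, 31, 36, 38, 30, 8, 10, 104]
104 > parent 31 at index 5, swap → [99, 65, 81, 43, 55, 104, 36, 38, 30, 8, 10, 31]
104 > parent 81 at index 2, swap → [99, 65, 104, 43, 55, 81, 36, 38, 30, 8, 10, 31]
104 > parent 99 at index 0, swap → [104, 65, 99, 43, 55, 81, 36, 38, 30, 8, 10, 31]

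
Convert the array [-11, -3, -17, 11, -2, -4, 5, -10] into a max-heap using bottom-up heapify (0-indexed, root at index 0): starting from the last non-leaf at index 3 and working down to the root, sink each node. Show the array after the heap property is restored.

[11, -2, 5, -3, -11, -4, -17, -10]

sift down from index 3: already satisfies heap property
sift down from index 2:
  -17 vs larger child 5 at index 6, swap → [-11, -3, 5, 11, -2, -4, -17, -10]
sift down from index 1:
  -3 vs larger child 11 at index 3, swap → [-11, 11, 5, -3, -2, -4, -17, -10]
sift down from index 0:
  -11 vs larger child 11 at index 1, swap → [11, -11, 5, -3, -2, -4, -17, -10]
  -11 vs larger child -2 at index 4, swap → [11, -2, 5, -3, -11, -4, -17, -10]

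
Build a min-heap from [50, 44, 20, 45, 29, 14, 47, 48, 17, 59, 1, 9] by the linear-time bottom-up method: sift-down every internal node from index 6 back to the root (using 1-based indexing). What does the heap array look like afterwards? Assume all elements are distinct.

[1, 17, 9, 45, 29, 14, 47, 48, 50, 59, 44, 20]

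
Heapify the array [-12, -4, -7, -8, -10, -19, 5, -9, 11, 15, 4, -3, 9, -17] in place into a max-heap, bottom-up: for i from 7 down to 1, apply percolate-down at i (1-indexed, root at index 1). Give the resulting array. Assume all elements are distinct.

sift down from index 7: already satisfies heap property
sift down from index 6:
  -19 vs larger child 9 at index 13, swap → [-12, -4, -7, -8, -10, 9, 5, -9, 11, 15, 4, -3, -19, -17]
sift down from index 5:
  -10 vs larger child 15 at index 10, swap → [-12, -4, -7, -8, 15, 9, 5, -9, 11, -10, 4, -3, -19, -17]
sift down from index 4:
  -8 vs larger child 11 at index 9, swap → [-12, -4, -7, 11, 15, 9, 5, -9, -8, -10, 4, -3, -19, -17]
sift down from index 3:
  -7 vs larger child 9 at index 6, swap → [-12, -4, 9, 11, 15, -7, 5, -9, -8, -10, 4, -3, -19, -17]
  -7 vs larger child -3 at index 12, swap → [-12, -4, 9, 11, 15, -3, 5, -9, -8, -10, 4, -7, -19, -17]
sift down from index 2:
  -4 vs larger child 15 at index 5, swap → [-12, 15, 9, 11, -4, -3, 5, -9, -8, -10, 4, -7, -19, -17]
  -4 vs larger child 4 at index 11, swap → [-12, 15, 9, 11, 4, -3, 5, -9, -8, -10, -4, -7, -19, -17]
sift down from index 1:
  -12 vs larger child 15 at index 2, swap → [15, -12, 9, 11, 4, -3, 5, -9, -8, -10, -4, -7, -19, -17]
  -12 vs larger child 11 at index 4, swap → [15, 11, 9, -12, 4, -3, 5, -9, -8, -10, -4, -7, -19, -17]
  -12 vs larger child -8 at index 9, swap → [15, 11, 9, -8, 4, -3, 5, -9, -12, -10, -4, -7, -19, -17]

[15, 11, 9, -8, 4, -3, 5, -9, -12, -10, -4, -7, -19, -17]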